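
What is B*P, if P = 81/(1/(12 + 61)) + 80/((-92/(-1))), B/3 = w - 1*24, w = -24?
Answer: -19586736/23 ≈ -8.5160e+5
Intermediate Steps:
B = -144 (B = 3*(-24 - 1*24) = 3*(-24 - 24) = 3*(-48) = -144)
P = 136019/23 (P = 81/(1/73) + 80/((-92*(-1))) = 81/(1/73) + 80/92 = 81*73 + 80*(1/92) = 5913 + 20/23 = 136019/23 ≈ 5913.9)
B*P = -144*136019/23 = -19586736/23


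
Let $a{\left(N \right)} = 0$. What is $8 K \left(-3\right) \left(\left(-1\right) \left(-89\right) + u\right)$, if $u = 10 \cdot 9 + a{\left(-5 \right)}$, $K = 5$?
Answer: $-21480$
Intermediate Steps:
$u = 90$ ($u = 10 \cdot 9 + 0 = 90 + 0 = 90$)
$8 K \left(-3\right) \left(\left(-1\right) \left(-89\right) + u\right) = 8 \cdot 5 \left(-3\right) \left(\left(-1\right) \left(-89\right) + 90\right) = 40 \left(-3\right) \left(89 + 90\right) = \left(-120\right) 179 = -21480$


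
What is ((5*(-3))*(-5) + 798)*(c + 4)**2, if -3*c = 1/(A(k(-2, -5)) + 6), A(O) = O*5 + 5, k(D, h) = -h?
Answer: 18018817/1296 ≈ 13903.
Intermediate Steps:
A(O) = 5 + 5*O (A(O) = 5*O + 5 = 5 + 5*O)
c = -1/108 (c = -1/(3*((5 + 5*(-1*(-5))) + 6)) = -1/(3*((5 + 5*5) + 6)) = -1/(3*((5 + 25) + 6)) = -1/(3*(30 + 6)) = -1/3/36 = -1/3*1/36 = -1/108 ≈ -0.0092593)
((5*(-3))*(-5) + 798)*(c + 4)**2 = ((5*(-3))*(-5) + 798)*(-1/108 + 4)**2 = (-15*(-5) + 798)*(431/108)**2 = (75 + 798)*(185761/11664) = 873*(185761/11664) = 18018817/1296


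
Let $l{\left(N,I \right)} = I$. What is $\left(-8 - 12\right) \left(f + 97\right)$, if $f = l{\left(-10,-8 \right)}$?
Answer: $-1780$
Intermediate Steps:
$f = -8$
$\left(-8 - 12\right) \left(f + 97\right) = \left(-8 - 12\right) \left(-8 + 97\right) = \left(-20\right) 89 = -1780$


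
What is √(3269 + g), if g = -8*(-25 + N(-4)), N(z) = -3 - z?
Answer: √3461 ≈ 58.830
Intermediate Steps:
g = 192 (g = -8*(-25 + (-3 - 1*(-4))) = -8*(-25 + (-3 + 4)) = -8*(-25 + 1) = -8*(-24) = 192)
√(3269 + g) = √(3269 + 192) = √3461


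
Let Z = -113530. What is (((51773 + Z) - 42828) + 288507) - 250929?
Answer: -67007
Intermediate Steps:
(((51773 + Z) - 42828) + 288507) - 250929 = (((51773 - 113530) - 42828) + 288507) - 250929 = ((-61757 - 42828) + 288507) - 250929 = (-104585 + 288507) - 250929 = 183922 - 250929 = -67007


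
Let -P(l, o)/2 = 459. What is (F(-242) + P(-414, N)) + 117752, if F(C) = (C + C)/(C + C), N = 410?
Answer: 116835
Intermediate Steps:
P(l, o) = -918 (P(l, o) = -2*459 = -918)
F(C) = 1 (F(C) = (2*C)/((2*C)) = (2*C)*(1/(2*C)) = 1)
(F(-242) + P(-414, N)) + 117752 = (1 - 918) + 117752 = -917 + 117752 = 116835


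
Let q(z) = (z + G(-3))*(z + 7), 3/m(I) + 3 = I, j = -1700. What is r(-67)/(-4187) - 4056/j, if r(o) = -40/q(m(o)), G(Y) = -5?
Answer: 729785135998/305911326725 ≈ 2.3856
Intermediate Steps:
m(I) = 3/(-3 + I)
q(z) = (-5 + z)*(7 + z) (q(z) = (z - 5)*(z + 7) = (-5 + z)*(7 + z))
r(o) = -40/(-35 + 6/(-3 + o) + 9/(-3 + o)**2) (r(o) = -40/(-35 + (3/(-3 + o))**2 + 2*(3/(-3 + o))) = -40/(-35 + 9/(-3 + o)**2 + 6/(-3 + o)) = -40/(-35 + 6/(-3 + o) + 9/(-3 + o)**2))
r(-67)/(-4187) - 4056/j = (40*(9 + (-67)**2 - 6*(-67))/(324 - 216*(-67) + 35*(-67)**2))/(-4187) - 4056/(-1700) = (40*(9 + 4489 + 402)/(324 + 14472 + 35*4489))*(-1/4187) - 4056*(-1/1700) = (40*4900/(324 + 14472 + 157115))*(-1/4187) + 1014/425 = (40*4900/171911)*(-1/4187) + 1014/425 = (40*(1/171911)*4900)*(-1/4187) + 1014/425 = (196000/171911)*(-1/4187) + 1014/425 = -196000/719791357 + 1014/425 = 729785135998/305911326725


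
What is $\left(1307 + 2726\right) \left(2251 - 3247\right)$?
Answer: $-4016868$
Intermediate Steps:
$\left(1307 + 2726\right) \left(2251 - 3247\right) = 4033 \left(-996\right) = -4016868$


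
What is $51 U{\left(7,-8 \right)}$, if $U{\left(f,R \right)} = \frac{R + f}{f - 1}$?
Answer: $- \frac{17}{2} \approx -8.5$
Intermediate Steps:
$U{\left(f,R \right)} = \frac{R + f}{-1 + f}$
$51 U{\left(7,-8 \right)} = 51 \frac{-8 + 7}{-1 + 7} = 51 \cdot \frac{1}{6} \left(-1\right) = 51 \left(- \frac{1}{6}\right) = - \frac{17}{2}$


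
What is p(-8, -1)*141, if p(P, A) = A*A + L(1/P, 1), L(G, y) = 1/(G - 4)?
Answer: 1175/11 ≈ 106.82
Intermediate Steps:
L(G, y) = 1/(-4 + G)
p(P, A) = A**2 + 1/(-4 + 1/P) (p(P, A) = A*A + 1/(-4 + 1/P) = A**2 + 1/(-4 + 1/P))
p(-8, -1)*141 = ((-1*(-8) + (-1)**2*(-1 + 4*(-8)))/(-1 + 4*(-8)))*141 = ((8 + 1*(-1 - 32))/(-1 - 32))*141 = ((8 + 1*(-33))/(-33))*141 = -(8 - 33)/33*141 = -1/33*(-25)*141 = (25/33)*141 = 1175/11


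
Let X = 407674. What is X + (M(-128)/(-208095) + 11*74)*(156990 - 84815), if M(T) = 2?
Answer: 2462101933886/41619 ≈ 5.9158e+7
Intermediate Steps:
X + (M(-128)/(-208095) + 11*74)*(156990 - 84815) = 407674 + (2/(-208095) + 11*74)*(156990 - 84815) = 407674 + (2*(-1/208095) + 814)*72175 = 407674 + (-2/208095 + 814)*72175 = 407674 + (169389328/208095)*72175 = 407674 + 2445134949680/41619 = 2462101933886/41619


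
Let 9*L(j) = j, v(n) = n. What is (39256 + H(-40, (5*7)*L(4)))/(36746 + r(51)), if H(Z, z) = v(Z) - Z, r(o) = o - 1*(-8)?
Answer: 39256/36805 ≈ 1.0666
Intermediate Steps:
L(j) = j/9
r(o) = 8 + o (r(o) = o + 8 = 8 + o)
H(Z, z) = 0 (H(Z, z) = Z - Z = 0)
(39256 + H(-40, (5*7)*L(4)))/(36746 + r(51)) = (39256 + 0)/(36746 + (8 + 51)) = 39256/(36746 + 59) = 39256/36805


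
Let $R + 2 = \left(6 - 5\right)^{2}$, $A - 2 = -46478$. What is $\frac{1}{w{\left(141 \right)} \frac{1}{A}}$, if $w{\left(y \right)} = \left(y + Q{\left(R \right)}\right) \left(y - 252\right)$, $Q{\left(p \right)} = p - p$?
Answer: $\frac{5164}{1739} \approx 2.9695$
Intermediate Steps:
$A = -46476$ ($A = 2 - 46478 = -46476$)
$R = -1$ ($R = -2 + \left(6 - 5\right)^{2} = -2 + 1^{2} = -2 + 1 = -1$)
$Q{\left(p \right)} = 0$
$w{\left(y \right)} = y \left(-252 + y\right)$ ($w{\left(y \right)} = \left(y + 0\right) \left(y - 252\right) = y \left(-252 + y\right)$)
$\frac{1}{w{\left(141 \right)} \frac{1}{A}} = \frac{1}{141 \left(-252 + 141\right) \frac{1}{-46476}} = \frac{1}{141 \left(-111\right) \left(- \frac{1}{46476}\right)} = \frac{1}{\left(-15651\right) \left(- \frac{1}{46476}\right)} = \frac{1}{\frac{1739}{5164}} = \frac{5164}{1739}$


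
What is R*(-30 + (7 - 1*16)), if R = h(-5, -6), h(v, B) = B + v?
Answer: 429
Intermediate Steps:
R = -11 (R = -6 - 5 = -11)
R*(-30 + (7 - 1*16)) = -11*(-30 + (7 - 1*16)) = -11*(-30 + (7 - 16)) = -11*(-30 - 9) = -11*(-39) = 429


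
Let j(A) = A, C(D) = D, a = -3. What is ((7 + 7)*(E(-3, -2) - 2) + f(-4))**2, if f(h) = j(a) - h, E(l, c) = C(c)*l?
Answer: 3249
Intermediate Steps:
E(l, c) = c*l
f(h) = -3 - h
((7 + 7)*(E(-3, -2) - 2) + f(-4))**2 = ((7 + 7)*(-2*(-3) - 2) + (-3 - 1*(-4)))**2 = (14*(6 - 2) + (-3 + 4))**2 = (14*4 + 1)**2 = (56 + 1)**2 = 57**2 = 3249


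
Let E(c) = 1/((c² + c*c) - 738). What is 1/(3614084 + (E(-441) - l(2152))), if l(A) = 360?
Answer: 388224/1402934386177 ≈ 2.7672e-7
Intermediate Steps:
E(c) = 1/(-738 + 2*c²) (E(c) = 1/((c² + c²) - 738) = 1/(2*c² - 738) = 1/(-738 + 2*c²))
1/(3614084 + (E(-441) - l(2152))) = 1/(3614084 + (1/(2*(-369 + (-441)²)) - 1*360)) = 1/(3614084 + (1/(2*(-369 + 194481)) - 360)) = 1/(3614084 + ((½)/194112 - 360)) = 1/(3614084 + ((½)*(1/194112) - 360)) = 1/(3614084 + (1/388224 - 360)) = 1/(3614084 - 139760639/388224) = 1/(1402934386177/388224) = 388224/1402934386177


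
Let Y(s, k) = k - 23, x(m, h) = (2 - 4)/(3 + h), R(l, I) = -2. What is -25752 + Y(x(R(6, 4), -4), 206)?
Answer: -25569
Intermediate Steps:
x(m, h) = -2/(3 + h)
Y(s, k) = -23 + k
-25752 + Y(x(R(6, 4), -4), 206) = -25752 + (-23 + 206) = -25752 + 183 = -25569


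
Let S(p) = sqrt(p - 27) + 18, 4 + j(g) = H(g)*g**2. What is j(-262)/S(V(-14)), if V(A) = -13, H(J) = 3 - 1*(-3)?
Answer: 1853370/91 - 205930*I*sqrt(10)/91 ≈ 20367.0 - 7156.1*I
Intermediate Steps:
H(J) = 6 (H(J) = 3 + 3 = 6)
j(g) = -4 + 6*g**2
S(p) = 18 + sqrt(-27 + p) (S(p) = sqrt(-27 + p) + 18 = 18 + sqrt(-27 + p))
j(-262)/S(V(-14)) = (-4 + 6*(-262)**2)/(18 + sqrt(-27 - 13)) = (-4 + 6*68644)/(18 + sqrt(-40)) = (-4 + 411864)/(18 + 2*I*sqrt(10)) = 411860/(18 + 2*I*sqrt(10))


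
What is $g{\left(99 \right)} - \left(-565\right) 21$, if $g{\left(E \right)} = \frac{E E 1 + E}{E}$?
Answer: $11965$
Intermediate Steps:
$g{\left(E \right)} = \frac{E + E^{2}}{E}$ ($g{\left(E \right)} = \frac{E E + E}{E} = \frac{E^{2} + E}{E} = \frac{E + E^{2}}{E}$)
$g{\left(99 \right)} - \left(-565\right) 21 = \left(1 + 99\right) - \left(-565\right) 21 = 100 - -11865 = 100 + 11865 = 11965$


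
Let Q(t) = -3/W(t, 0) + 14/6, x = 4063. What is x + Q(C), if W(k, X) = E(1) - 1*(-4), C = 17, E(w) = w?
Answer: 60971/15 ≈ 4064.7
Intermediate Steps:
W(k, X) = 5 (W(k, X) = 1 - 1*(-4) = 1 + 4 = 5)
Q(t) = 26/15 (Q(t) = -3/5 + 14/6 = -3*1/5 + 14*(1/6) = -3/5 + 7/3 = 26/15)
x + Q(C) = 4063 + 26/15 = 60971/15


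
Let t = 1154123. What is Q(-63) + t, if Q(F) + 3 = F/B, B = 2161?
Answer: 2494053257/2161 ≈ 1.1541e+6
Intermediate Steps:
Q(F) = -3 + F/2161
Q(-63) + t = (-3 + (1/2161)*(-63)) + 1154123 = (-3 - 63/2161) + 1154123 = -6546/2161 + 1154123 = 2494053257/2161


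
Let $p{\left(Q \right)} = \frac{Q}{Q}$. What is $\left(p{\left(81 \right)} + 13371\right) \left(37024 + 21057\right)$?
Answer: $776659132$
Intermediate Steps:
$p{\left(Q \right)} = 1$
$\left(p{\left(81 \right)} + 13371\right) \left(37024 + 21057\right) = \left(1 + 13371\right) \left(37024 + 21057\right) = 13372 \cdot 58081 = 776659132$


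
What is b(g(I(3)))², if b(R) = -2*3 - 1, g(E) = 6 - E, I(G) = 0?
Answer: 49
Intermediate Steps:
b(R) = -7 (b(R) = -6 - 1 = -7)
b(g(I(3)))² = (-7)² = 49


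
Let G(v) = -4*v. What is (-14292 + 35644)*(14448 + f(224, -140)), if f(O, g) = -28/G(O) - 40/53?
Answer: 65397388689/212 ≈ 3.0848e+8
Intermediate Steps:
f(O, g) = -40/53 + 7/O (f(O, g) = -28*(-1/(4*O)) - 40/53 = -(-7)/O - 40*1/53 = 7/O - 40/53 = -40/53 + 7/O)
(-14292 + 35644)*(14448 + f(224, -140)) = (-14292 + 35644)*(14448 + (-40/53 + 7/224)) = 21352*(14448 + (-40/53 + 7*(1/224))) = 21352*(14448 + (-40/53 + 1/32)) = 21352*(14448 - 1227/1696) = 21352*(24502581/1696) = 65397388689/212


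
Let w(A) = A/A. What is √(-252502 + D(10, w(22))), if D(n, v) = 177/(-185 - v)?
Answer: 47*I*√439394/62 ≈ 502.5*I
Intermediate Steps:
w(A) = 1
√(-252502 + D(10, w(22))) = √(-252502 - 177/(185 + 1)) = √(-252502 - 177/186) = √(-252502 - 177*1/186) = √(-252502 - 59/62) = √(-15655183/62) = 47*I*√439394/62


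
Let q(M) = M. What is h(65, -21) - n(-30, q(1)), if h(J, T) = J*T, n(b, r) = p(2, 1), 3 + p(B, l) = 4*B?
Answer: -1370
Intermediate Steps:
p(B, l) = -3 + 4*B
n(b, r) = 5 (n(b, r) = -3 + 4*2 = -3 + 8 = 5)
h(65, -21) - n(-30, q(1)) = 65*(-21) - 1*5 = -1365 - 5 = -1370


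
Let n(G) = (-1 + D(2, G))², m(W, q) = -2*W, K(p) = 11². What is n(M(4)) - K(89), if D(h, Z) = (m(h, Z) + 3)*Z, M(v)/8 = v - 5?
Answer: -72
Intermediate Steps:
K(p) = 121
M(v) = -40 + 8*v (M(v) = 8*(v - 5) = 8*(-5 + v) = -40 + 8*v)
D(h, Z) = Z*(3 - 2*h) (D(h, Z) = (-2*h + 3)*Z = (3 - 2*h)*Z = Z*(3 - 2*h))
n(G) = (-1 - G)² (n(G) = (-1 + G*(3 - 2*2))² = (-1 + G*(3 - 4))² = (-1 + G*(-1))² = (-1 - G)²)
n(M(4)) - K(89) = (1 + (-40 + 8*4))² - 1*121 = (1 + (-40 + 32))² - 121 = (1 - 8)² - 121 = (-7)² - 121 = 49 - 121 = -72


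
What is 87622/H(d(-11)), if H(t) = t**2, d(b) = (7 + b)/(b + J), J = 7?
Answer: 87622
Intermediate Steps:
d(b) = 1 (d(b) = (7 + b)/(b + 7) = (7 + b)/(7 + b) = 1)
87622/H(d(-11)) = 87622/(1**2) = 87622/1 = 87622*1 = 87622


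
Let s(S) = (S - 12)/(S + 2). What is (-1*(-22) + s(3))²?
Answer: 10201/25 ≈ 408.04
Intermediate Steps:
s(S) = (-12 + S)/(2 + S)
(-1*(-22) + s(3))² = (-1*(-22) + (-12 + 3)/(2 + 3))² = (22 - 9/5)² = (101/5)² = 10201/25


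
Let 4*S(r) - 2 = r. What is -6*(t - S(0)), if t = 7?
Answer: -39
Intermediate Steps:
S(r) = ½ + r/4
-6*(t - S(0)) = -6*(7 - (½ + (¼)*0)) = -6*(7 - (½ + 0)) = -6*(7 - 1*½) = -6*(7 - ½) = -6*13/2 = -39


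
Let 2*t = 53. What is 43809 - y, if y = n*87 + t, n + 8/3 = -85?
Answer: 102819/2 ≈ 51410.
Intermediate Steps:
t = 53/2 (t = (½)*53 = 53/2 ≈ 26.500)
n = -263/3 (n = -8/3 - 85 = -263/3 ≈ -87.667)
y = -15201/2 (y = -263/3*87 + 53/2 = -7627 + 53/2 = -15201/2 ≈ -7600.5)
43809 - y = 43809 - 1*(-15201/2) = 43809 + 15201/2 = 102819/2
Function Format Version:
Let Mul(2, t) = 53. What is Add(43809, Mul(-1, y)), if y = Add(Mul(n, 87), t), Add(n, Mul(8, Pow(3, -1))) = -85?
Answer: Rational(102819, 2) ≈ 51410.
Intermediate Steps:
t = Rational(53, 2) (t = Mul(Rational(1, 2), 53) = Rational(53, 2) ≈ 26.500)
n = Rational(-263, 3) (n = Add(Rational(-8, 3), -85) = Rational(-263, 3) ≈ -87.667)
y = Rational(-15201, 2) (y = Add(Mul(Rational(-263, 3), 87), Rational(53, 2)) = Add(-7627, Rational(53, 2)) = Rational(-15201, 2) ≈ -7600.5)
Add(43809, Mul(-1, y)) = Add(43809, Mul(-1, Rational(-15201, 2))) = Add(43809, Rational(15201, 2)) = Rational(102819, 2)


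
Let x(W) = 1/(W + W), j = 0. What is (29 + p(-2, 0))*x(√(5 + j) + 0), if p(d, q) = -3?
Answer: 13*√5/5 ≈ 5.8138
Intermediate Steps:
x(W) = 1/(2*W)
(29 + p(-2, 0))*x(√(5 + j) + 0) = (29 - 3)*(1/(2*(√(5 + 0) + 0))) = 26*(1/(2*(√5 + 0))) = 26*(1/(2*(√5))) = 26*((√5/5)/2) = 26*(√5/10) = 13*√5/5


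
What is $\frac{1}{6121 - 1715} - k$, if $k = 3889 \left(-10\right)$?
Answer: $\frac{171349341}{4406} \approx 38890.0$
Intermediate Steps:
$k = -38890$
$\frac{1}{6121 - 1715} - k = \frac{1}{6121 - 1715} - -38890 = \frac{1}{4406} + 38890 = \frac{171349341}{4406}$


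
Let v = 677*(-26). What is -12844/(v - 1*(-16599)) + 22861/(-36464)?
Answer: 445414033/36573392 ≈ 12.179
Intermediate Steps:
v = -17602
-12844/(v - 1*(-16599)) + 22861/(-36464) = -12844/(-17602 - 1*(-16599)) + 22861/(-36464) = -12844/(-17602 + 16599) + 22861*(-1/36464) = -12844/(-1003) - 22861/36464 = -12844*(-1/1003) - 22861/36464 = 12844/1003 - 22861/36464 = 445414033/36573392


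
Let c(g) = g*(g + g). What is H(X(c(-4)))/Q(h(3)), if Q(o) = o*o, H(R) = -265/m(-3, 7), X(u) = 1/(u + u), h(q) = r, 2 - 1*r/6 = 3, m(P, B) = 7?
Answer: -265/252 ≈ -1.0516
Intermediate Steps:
r = -6 (r = 12 - 6*3 = 12 - 18 = -6)
h(q) = -6
c(g) = 2*g² (c(g) = g*(2*g) = 2*g²)
X(u) = 1/(2*u)
H(R) = -265/7
Q(o) = o²
H(X(c(-4)))/Q(h(3)) = -265/(7*((-6)²)) = -265/7/36 = -265/7*1/36 = -265/252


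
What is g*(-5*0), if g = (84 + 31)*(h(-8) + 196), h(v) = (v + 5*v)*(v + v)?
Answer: 0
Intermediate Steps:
h(v) = 12*v**2 (h(v) = (6*v)*(2*v) = 12*v**2)
g = 110860 (g = (84 + 31)*(12*(-8)**2 + 196) = 115*(12*64 + 196) = 115*(768 + 196) = 115*964 = 110860)
g*(-5*0) = 110860*(-5*0) = 110860*0 = 0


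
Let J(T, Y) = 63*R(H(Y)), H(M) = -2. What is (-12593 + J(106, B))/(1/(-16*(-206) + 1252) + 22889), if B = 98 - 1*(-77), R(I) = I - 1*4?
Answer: -58992108/104099173 ≈ -0.56669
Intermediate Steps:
R(I) = -4 + I (R(I) = I - 4 = -4 + I)
B = 175 (B = 98 + 77 = 175)
J(T, Y) = -378 (J(T, Y) = 63*(-4 - 2) = 63*(-6) = -378)
(-12593 + J(106, B))/(1/(-16*(-206) + 1252) + 22889) = (-12593 - 378)/(1/(-16*(-206) + 1252) + 22889) = -12971/(1/(3296 + 1252) + 22889) = -12971/(1/4548 + 22889) = -12971/104099173/4548 = -12971*4548/104099173 = -58992108/104099173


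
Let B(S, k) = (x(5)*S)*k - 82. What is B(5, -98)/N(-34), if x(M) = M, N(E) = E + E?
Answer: 633/17 ≈ 37.235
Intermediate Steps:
N(E) = 2*E
B(S, k) = -82 + 5*S*k (B(S, k) = (5*S)*k - 82 = 5*S*k - 82 = -82 + 5*S*k)
B(5, -98)/N(-34) = (-82 + 5*5*(-98))/((2*(-34))) = (-82 - 2450)/(-68) = -2532*(-1/68) = 633/17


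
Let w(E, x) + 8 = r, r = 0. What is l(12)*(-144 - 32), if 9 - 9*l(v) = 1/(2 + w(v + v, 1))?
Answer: -4840/27 ≈ -179.26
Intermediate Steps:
w(E, x) = -8 (w(E, x) = -8 + 0 = -8)
l(v) = 55/54 (l(v) = 1 - 1/(9*(2 - 8)) = 1 - ⅑/(-6) = 1 - ⅑*(-⅙) = 1 + 1/54 = 55/54)
l(12)*(-144 - 32) = 55*(-144 - 32)/54 = (55/54)*(-176) = -4840/27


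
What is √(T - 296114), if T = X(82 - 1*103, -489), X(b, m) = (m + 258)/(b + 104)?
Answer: I*√2039948519/83 ≈ 544.17*I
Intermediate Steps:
X(b, m) = (258 + m)/(104 + b)
T = -231/83 (T = (258 - 489)/(104 + (82 - 1*103)) = -231/(104 + (82 - 103)) = -231/(104 - 21) = -231/83 ≈ -2.7831)
√(T - 296114) = √(-231/83 - 296114) = √(-24577693/83) = I*√2039948519/83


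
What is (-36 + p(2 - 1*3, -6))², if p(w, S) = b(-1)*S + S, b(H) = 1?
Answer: 2304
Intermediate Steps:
p(w, S) = 2*S (p(w, S) = 1*S + S = S + S = 2*S)
(-36 + p(2 - 1*3, -6))² = (-36 + 2*(-6))² = (-36 - 12)² = (-48)² = 2304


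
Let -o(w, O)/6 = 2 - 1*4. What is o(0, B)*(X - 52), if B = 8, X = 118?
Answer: 792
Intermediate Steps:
o(w, O) = 12 (o(w, O) = -6*(2 - 1*4) = -6*(2 - 4) = -6*(-2) = 12)
o(0, B)*(X - 52) = 12*(118 - 52) = 12*66 = 792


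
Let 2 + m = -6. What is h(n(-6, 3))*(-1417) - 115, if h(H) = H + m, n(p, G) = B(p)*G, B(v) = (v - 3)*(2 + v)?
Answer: -141815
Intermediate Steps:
m = -8 (m = -2 - 6 = -8)
B(v) = (-3 + v)*(2 + v)
n(p, G) = G*(-6 + p**2 - p) (n(p, G) = (-6 + p**2 - p)*G = G*(-6 + p**2 - p))
h(H) = -8 + H (h(H) = H - 8 = -8 + H)
h(n(-6, 3))*(-1417) - 115 = (-8 + 3*(-6 + (-6)**2 - 1*(-6)))*(-1417) - 115 = (-8 + 3*(-6 + 36 + 6))*(-1417) - 115 = (-8 + 3*36)*(-1417) - 115 = (-8 + 108)*(-1417) - 115 = 100*(-1417) - 115 = -141700 - 115 = -141815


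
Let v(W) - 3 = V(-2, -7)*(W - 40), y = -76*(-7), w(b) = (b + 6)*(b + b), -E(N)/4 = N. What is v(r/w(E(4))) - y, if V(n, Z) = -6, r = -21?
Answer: -46177/160 ≈ -288.61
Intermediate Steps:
E(N) = -4*N
w(b) = 2*b*(6 + b) (w(b) = (6 + b)*(2*b) = 2*b*(6 + b))
y = 532
v(W) = 243 - 6*W (v(W) = 3 - 6*(W - 40) = 3 - 6*(-40 + W) = 3 + (240 - 6*W) = 243 - 6*W)
v(r/w(E(4))) - y = (243 - (-126)/(2*(-4*4)*(6 - 4*4))) - 1*532 = (243 - (-126)/(2*(-16)*(6 - 16))) - 532 = (243 - (-126)/(2*(-16)*(-10))) - 532 = (243 - (-126)/320) - 532 = (243 - 6*(-21/320)) - 532 = (243 + 63/160) - 532 = 38943/160 - 532 = -46177/160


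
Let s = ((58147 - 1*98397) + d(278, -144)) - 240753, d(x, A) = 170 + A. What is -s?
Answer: 280977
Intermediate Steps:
s = -280977 (s = ((58147 - 1*98397) + (170 - 144)) - 240753 = ((58147 - 98397) + 26) - 240753 = (-40250 + 26) - 240753 = -40224 - 240753 = -280977)
-s = -1*(-280977) = 280977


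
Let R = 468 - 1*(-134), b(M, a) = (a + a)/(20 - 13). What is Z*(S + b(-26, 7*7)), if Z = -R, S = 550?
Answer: -339528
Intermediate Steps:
b(M, a) = 2*a/7 (b(M, a) = (2*a)/7 = (2*a)*(⅐) = 2*a/7)
R = 602 (R = 468 + 134 = 602)
Z = -602 (Z = -1*602 = -602)
Z*(S + b(-26, 7*7)) = -602*(550 + 2*(7*7)/7) = -602*(550 + (2/7)*49) = -602*(550 + 14) = -602*564 = -339528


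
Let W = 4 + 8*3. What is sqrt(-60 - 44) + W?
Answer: 28 + 2*I*sqrt(26) ≈ 28.0 + 10.198*I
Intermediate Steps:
W = 28 (W = 4 + 24 = 28)
sqrt(-60 - 44) + W = sqrt(-60 - 44) + 28 = sqrt(-104) + 28 = 2*I*sqrt(26) + 28 = 28 + 2*I*sqrt(26)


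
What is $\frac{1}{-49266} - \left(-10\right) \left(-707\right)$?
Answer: $- \frac{348310621}{49266} \approx -7070.0$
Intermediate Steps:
$\frac{1}{-49266} - \left(-10\right) \left(-707\right) = - \frac{1}{49266} - 7070 = - \frac{348310621}{49266}$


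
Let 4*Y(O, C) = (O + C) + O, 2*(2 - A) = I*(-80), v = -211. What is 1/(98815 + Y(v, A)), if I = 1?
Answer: 1/98720 ≈ 1.0130e-5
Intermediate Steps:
A = 42 (A = 2 - (-80)/2 = 2 - ½*(-80) = 2 + 40 = 42)
Y(O, C) = O/2 + C/4 (Y(O, C) = ((O + C) + O)/4 = ((C + O) + O)/4 = (C + 2*O)/4 = O/2 + C/4)
1/(98815 + Y(v, A)) = 1/(98815 + ((½)*(-211) + (¼)*42)) = 1/(98815 + (-211/2 + 21/2)) = 1/(98815 - 95) = 1/98720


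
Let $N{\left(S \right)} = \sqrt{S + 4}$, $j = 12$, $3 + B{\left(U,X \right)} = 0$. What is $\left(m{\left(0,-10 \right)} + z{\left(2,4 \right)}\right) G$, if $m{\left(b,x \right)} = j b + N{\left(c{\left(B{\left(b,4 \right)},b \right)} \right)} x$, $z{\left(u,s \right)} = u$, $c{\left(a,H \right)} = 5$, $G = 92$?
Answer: $-2576$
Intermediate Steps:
$B{\left(U,X \right)} = -3$ ($B{\left(U,X \right)} = -3 + 0 = -3$)
$N{\left(S \right)} = \sqrt{4 + S}$
$m{\left(b,x \right)} = 3 x + 12 b$ ($m{\left(b,x \right)} = 12 b + \sqrt{4 + 5} x = 12 b + \sqrt{9} x = 12 b + 3 x = 3 x + 12 b$)
$\left(m{\left(0,-10 \right)} + z{\left(2,4 \right)}\right) G = \left(\left(3 \left(-10\right) + 12 \cdot 0\right) + 2\right) 92 = \left(\left(-30 + 0\right) + 2\right) 92 = \left(-30 + 2\right) 92 = \left(-28\right) 92 = -2576$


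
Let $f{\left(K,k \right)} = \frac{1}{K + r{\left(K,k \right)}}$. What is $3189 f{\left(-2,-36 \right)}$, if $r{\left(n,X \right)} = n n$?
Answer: $\frac{3189}{2} \approx 1594.5$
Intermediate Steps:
$r{\left(n,X \right)} = n^{2}$
$f{\left(K,k \right)} = \frac{1}{K + K^{2}}$
$3189 f{\left(-2,-36 \right)} = 3189 \frac{1}{\left(-2\right) \left(1 - 2\right)} = 3189 \left(- \frac{1}{2 \left(-1\right)}\right) = 3189 \left(\left(- \frac{1}{2}\right) \left(-1\right)\right) = 3189 \cdot \frac{1}{2} = \frac{3189}{2}$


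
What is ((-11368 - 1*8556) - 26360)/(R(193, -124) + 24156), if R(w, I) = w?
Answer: -46284/24349 ≈ -1.9009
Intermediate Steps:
((-11368 - 1*8556) - 26360)/(R(193, -124) + 24156) = ((-11368 - 1*8556) - 26360)/(193 + 24156) = ((-11368 - 8556) - 26360)/24349 = (-19924 - 26360)*(1/24349) = -46284*1/24349 = -46284/24349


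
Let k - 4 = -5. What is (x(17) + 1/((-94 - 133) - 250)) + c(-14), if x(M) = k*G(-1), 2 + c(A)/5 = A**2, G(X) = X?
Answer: 463166/477 ≈ 971.00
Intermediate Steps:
k = -1 (k = 4 - 5 = -1)
c(A) = -10 + 5*A**2
x(M) = 1 (x(M) = -1*(-1) = 1)
(x(17) + 1/((-94 - 133) - 250)) + c(-14) = (1 + 1/((-94 - 133) - 250)) + (-10 + 5*(-14)**2) = (1 + 1/(-227 - 250)) + (-10 + 5*196) = (1 + 1/(-477)) + (-10 + 980) = (1 - 1/477) + 970 = 476/477 + 970 = 463166/477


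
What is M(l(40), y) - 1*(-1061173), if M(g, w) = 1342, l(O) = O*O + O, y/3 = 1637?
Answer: 1062515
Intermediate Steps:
y = 4911 (y = 3*1637 = 4911)
l(O) = O + O² (l(O) = O² + O = O + O²)
M(l(40), y) - 1*(-1061173) = 1342 - 1*(-1061173) = 1342 + 1061173 = 1062515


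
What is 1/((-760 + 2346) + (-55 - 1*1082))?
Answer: 1/449 ≈ 0.0022272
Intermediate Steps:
1/((-760 + 2346) + (-55 - 1*1082)) = 1/(1586 + (-55 - 1082)) = 1/(1586 - 1137) = 1/449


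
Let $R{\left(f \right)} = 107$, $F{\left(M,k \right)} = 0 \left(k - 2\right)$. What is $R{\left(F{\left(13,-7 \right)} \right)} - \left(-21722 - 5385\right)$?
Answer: $27214$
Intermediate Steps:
$F{\left(M,k \right)} = 0$ ($F{\left(M,k \right)} = 0 \left(-2 + k\right) = 0$)
$R{\left(F{\left(13,-7 \right)} \right)} - \left(-21722 - 5385\right) = 107 - \left(-21722 - 5385\right) = 107 - -27107 = 107 + 27107 = 27214$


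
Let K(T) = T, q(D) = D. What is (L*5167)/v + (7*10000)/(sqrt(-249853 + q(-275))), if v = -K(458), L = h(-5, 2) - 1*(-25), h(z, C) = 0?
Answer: -129175/458 - 17500*I*sqrt(193)/1737 ≈ -282.04 - 139.96*I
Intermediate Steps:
L = 25 (L = 0 - 1*(-25) = 0 + 25 = 25)
v = -458 (v = -1*458 = -458)
(L*5167)/v + (7*10000)/(sqrt(-249853 + q(-275))) = (25*5167)/(-458) + (7*10000)/(sqrt(-249853 - 275)) = 129175*(-1/458) + 70000/(sqrt(-250128)) = -129175/458 + 70000/((36*I*sqrt(193))) = -129175/458 + 70000*(-I*sqrt(193)/6948) = -129175/458 - 17500*I*sqrt(193)/1737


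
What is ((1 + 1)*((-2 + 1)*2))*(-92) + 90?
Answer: 458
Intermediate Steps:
((1 + 1)*((-2 + 1)*2))*(-92) + 90 = (2*(-1*2))*(-92) + 90 = (2*(-2))*(-92) + 90 = -4*(-92) + 90 = 368 + 90 = 458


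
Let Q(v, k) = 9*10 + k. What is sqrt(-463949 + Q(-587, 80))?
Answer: 3*I*sqrt(51531) ≈ 681.01*I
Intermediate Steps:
Q(v, k) = 90 + k
sqrt(-463949 + Q(-587, 80)) = sqrt(-463949 + (90 + 80)) = sqrt(-463949 + 170) = sqrt(-463779) = 3*I*sqrt(51531)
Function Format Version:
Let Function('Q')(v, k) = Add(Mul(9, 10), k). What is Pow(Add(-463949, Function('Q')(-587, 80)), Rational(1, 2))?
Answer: Mul(3, I, Pow(51531, Rational(1, 2))) ≈ Mul(681.01, I)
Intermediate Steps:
Function('Q')(v, k) = Add(90, k)
Pow(Add(-463949, Function('Q')(-587, 80)), Rational(1, 2)) = Pow(Add(-463949, Add(90, 80)), Rational(1, 2)) = Pow(Add(-463949, 170), Rational(1, 2)) = Pow(-463779, Rational(1, 2)) = Mul(3, I, Pow(51531, Rational(1, 2)))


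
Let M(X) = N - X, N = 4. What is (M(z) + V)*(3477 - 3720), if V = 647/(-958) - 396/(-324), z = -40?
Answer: -10370241/958 ≈ -10825.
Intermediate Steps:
M(X) = 4 - X
V = 4715/8622 (V = 647*(-1/958) - 396*(-1/324) = -647/958 + 11/9 = 4715/8622 ≈ 0.54686)
(M(z) + V)*(3477 - 3720) = ((4 - 1*(-40)) + 4715/8622)*(3477 - 3720) = ((4 + 40) + 4715/8622)*(-243) = (44 + 4715/8622)*(-243) = (384083/8622)*(-243) = -10370241/958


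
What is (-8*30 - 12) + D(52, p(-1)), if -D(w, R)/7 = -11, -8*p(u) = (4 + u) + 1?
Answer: -175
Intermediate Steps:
p(u) = -5/8 - u/8 (p(u) = -((4 + u) + 1)/8 = -(5 + u)/8 = -5/8 - u/8)
D(w, R) = 77 (D(w, R) = -7*(-11) = 77)
(-8*30 - 12) + D(52, p(-1)) = (-8*30 - 12) + 77 = (-240 - 12) + 77 = -252 + 77 = -175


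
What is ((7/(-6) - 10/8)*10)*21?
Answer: -1015/2 ≈ -507.50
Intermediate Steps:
((7/(-6) - 10/8)*10)*21 = ((7*(-⅙) - 10*⅛)*10)*21 = ((-7/6 - 5/4)*10)*21 = -29/12*10*21 = -145/6*21 = -1015/2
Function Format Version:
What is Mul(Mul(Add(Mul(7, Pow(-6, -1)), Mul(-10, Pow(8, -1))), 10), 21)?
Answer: Rational(-1015, 2) ≈ -507.50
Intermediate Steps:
Mul(Mul(Add(Mul(7, Pow(-6, -1)), Mul(-10, Pow(8, -1))), 10), 21) = Mul(Mul(Add(Mul(7, Rational(-1, 6)), Mul(-10, Rational(1, 8))), 10), 21) = Mul(Mul(Add(Rational(-7, 6), Rational(-5, 4)), 10), 21) = Mul(Mul(Rational(-29, 12), 10), 21) = Mul(Rational(-145, 6), 21) = Rational(-1015, 2)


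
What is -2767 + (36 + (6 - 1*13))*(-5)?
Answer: -2912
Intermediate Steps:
-2767 + (36 + (6 - 1*13))*(-5) = -2767 + (36 + (6 - 13))*(-5) = -2767 + (36 - 7)*(-5) = -2767 + 29*(-5) = -2767 - 145 = -2912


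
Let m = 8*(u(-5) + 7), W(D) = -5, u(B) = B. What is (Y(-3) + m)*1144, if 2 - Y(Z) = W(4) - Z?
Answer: 22880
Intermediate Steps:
m = 16 (m = 8*(-5 + 7) = 8*2 = 16)
Y(Z) = 7 + Z (Y(Z) = 2 - (-5 - Z) = 2 + (5 + Z) = 7 + Z)
(Y(-3) + m)*1144 = ((7 - 3) + 16)*1144 = (4 + 16)*1144 = 20*1144 = 22880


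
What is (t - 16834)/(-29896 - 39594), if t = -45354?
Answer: 31094/34745 ≈ 0.89492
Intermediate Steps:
(t - 16834)/(-29896 - 39594) = (-45354 - 16834)/(-29896 - 39594) = -62188/(-69490) = -62188*(-1/69490) = 31094/34745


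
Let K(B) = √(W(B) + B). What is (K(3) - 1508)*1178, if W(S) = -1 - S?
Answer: -1776424 + 1178*I ≈ -1.7764e+6 + 1178.0*I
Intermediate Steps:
K(B) = I (K(B) = √((-1 - B) + B) = √(-1) = I)
(K(3) - 1508)*1178 = (I - 1508)*1178 = (-1508 + I)*1178 = -1776424 + 1178*I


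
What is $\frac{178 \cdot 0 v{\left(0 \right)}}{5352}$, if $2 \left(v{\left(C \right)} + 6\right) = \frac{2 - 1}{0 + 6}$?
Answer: $0$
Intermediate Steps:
$v{\left(C \right)} = - \frac{71}{12}$ ($v{\left(C \right)} = -6 + \frac{\left(2 - 1\right) \frac{1}{0 + 6}}{2} = -6 + \frac{1 \cdot \frac{1}{6}}{2} = -6 + \frac{1}{2} \cdot \frac{1}{6} = -6 + \frac{1}{12} = - \frac{71}{12}$)
$\frac{178 \cdot 0 v{\left(0 \right)}}{5352} = \frac{178 \cdot 0 \left(- \frac{71}{12}\right)}{5352} = 178 \cdot 0 \cdot \frac{1}{5352} = 0 \cdot \frac{1}{5352} = 0$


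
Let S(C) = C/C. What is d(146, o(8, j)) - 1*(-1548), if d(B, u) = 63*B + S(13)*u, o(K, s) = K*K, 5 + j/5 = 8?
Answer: 10810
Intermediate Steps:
j = 15 (j = -25 + 5*8 = -25 + 40 = 15)
o(K, s) = K²
S(C) = 1
d(B, u) = u + 63*B (d(B, u) = 63*B + 1*u = 63*B + u = u + 63*B)
d(146, o(8, j)) - 1*(-1548) = (8² + 63*146) - 1*(-1548) = (64 + 9198) + 1548 = 9262 + 1548 = 10810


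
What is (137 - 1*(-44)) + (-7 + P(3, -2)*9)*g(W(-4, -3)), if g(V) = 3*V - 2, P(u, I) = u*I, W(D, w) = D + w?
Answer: 1584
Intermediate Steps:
P(u, I) = I*u
g(V) = -2 + 3*V
(137 - 1*(-44)) + (-7 + P(3, -2)*9)*g(W(-4, -3)) = (137 - 1*(-44)) + (-7 - 2*3*9)*(-2 + 3*(-4 - 3)) = (137 + 44) + (-7 - 6*9)*(-2 + 3*(-7)) = 181 + (-7 - 54)*(-2 - 21) = 181 - 61*(-23) = 181 + 1403 = 1584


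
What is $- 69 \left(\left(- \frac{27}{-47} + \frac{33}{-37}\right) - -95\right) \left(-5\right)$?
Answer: $\frac{56805285}{1739} \approx 32666.0$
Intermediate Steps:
$- 69 \left(\left(- \frac{27}{-47} + \frac{33}{-37}\right) - -95\right) \left(-5\right) = - 69 \left(\left(\left(-27\right) \left(- \frac{1}{47}\right) + 33 \left(- \frac{1}{37}\right)\right) + 95\right) \left(-5\right) = - 69 \left(\left(\frac{27}{47} - \frac{33}{37}\right) + 95\right) \left(-5\right) = - 69 \left(- \frac{552}{1739} + 95\right) \left(-5\right) = \left(-69\right) \frac{164653}{1739} \left(-5\right) = \left(- \frac{11361057}{1739}\right) \left(-5\right) = \frac{56805285}{1739}$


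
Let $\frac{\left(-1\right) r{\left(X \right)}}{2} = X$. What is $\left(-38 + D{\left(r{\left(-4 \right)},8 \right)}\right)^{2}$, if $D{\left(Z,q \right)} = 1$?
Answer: $1369$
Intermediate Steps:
$r{\left(X \right)} = - 2 X$
$\left(-38 + D{\left(r{\left(-4 \right)},8 \right)}\right)^{2} = \left(-38 + 1\right)^{2} = \left(-37\right)^{2} = 1369$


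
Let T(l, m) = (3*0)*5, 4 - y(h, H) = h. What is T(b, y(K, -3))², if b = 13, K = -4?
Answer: 0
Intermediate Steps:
y(h, H) = 4 - h
T(l, m) = 0 (T(l, m) = 0*5 = 0)
T(b, y(K, -3))² = 0² = 0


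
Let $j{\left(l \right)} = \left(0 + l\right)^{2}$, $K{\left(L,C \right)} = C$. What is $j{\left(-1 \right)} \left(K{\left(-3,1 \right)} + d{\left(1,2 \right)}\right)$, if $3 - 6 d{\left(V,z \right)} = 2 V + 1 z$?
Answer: $\frac{5}{6} \approx 0.83333$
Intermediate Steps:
$d{\left(V,z \right)} = \frac{1}{2} - \frac{V}{3} - \frac{z}{6}$ ($d{\left(V,z \right)} = \frac{1}{2} - \frac{2 V + 1 z}{6} = \frac{1}{2} - \frac{2 V + z}{6} = \frac{1}{2} - \frac{z + 2 V}{6} = \frac{1}{2} - \left(\frac{V}{3} + \frac{z}{6}\right) = \frac{1}{2} - \frac{V}{3} - \frac{z}{6}$)
$j{\left(l \right)} = l^{2}$
$j{\left(-1 \right)} \left(K{\left(-3,1 \right)} + d{\left(1,2 \right)}\right) = \left(-1\right)^{2} \left(1 - \frac{1}{6}\right) = 1 \left(1 - \frac{1}{6}\right) = 1 \cdot \frac{5}{6} = \frac{5}{6}$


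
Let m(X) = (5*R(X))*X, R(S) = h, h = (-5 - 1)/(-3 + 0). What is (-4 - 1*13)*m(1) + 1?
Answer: -169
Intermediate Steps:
h = 2 (h = -6/(-3) = -6*(-⅓) = 2)
R(S) = 2
m(X) = 10*X (m(X) = (5*2)*X = 10*X)
(-4 - 1*13)*m(1) + 1 = (-4 - 1*13)*(10*1) + 1 = (-4 - 13)*10 + 1 = -17*10 + 1 = -170 + 1 = -169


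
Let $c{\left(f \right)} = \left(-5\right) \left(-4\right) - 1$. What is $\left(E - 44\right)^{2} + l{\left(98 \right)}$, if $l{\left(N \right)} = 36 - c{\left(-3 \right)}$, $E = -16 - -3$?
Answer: $3266$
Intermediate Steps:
$c{\left(f \right)} = 19$ ($c{\left(f \right)} = 20 - 1 = 19$)
$E = -13$ ($E = -16 + 3 = -13$)
$l{\left(N \right)} = 17$ ($l{\left(N \right)} = 36 - 19 = 17$)
$\left(E - 44\right)^{2} + l{\left(98 \right)} = \left(-13 - 44\right)^{2} + 17 = \left(-57\right)^{2} + 17 = 3249 + 17 = 3266$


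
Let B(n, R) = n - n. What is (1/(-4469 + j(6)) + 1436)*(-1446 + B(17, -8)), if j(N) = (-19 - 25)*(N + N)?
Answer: -10376049186/4997 ≈ -2.0765e+6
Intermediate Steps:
B(n, R) = 0
j(N) = -88*N
(1/(-4469 + j(6)) + 1436)*(-1446 + B(17, -8)) = (1/(-4469 - 88*6) + 1436)*(-1446 + 0) = (1/(-4469 - 528) + 1436)*(-1446) = (1/(-4997) + 1436)*(-1446) = (-1/4997 + 1436)*(-1446) = (7175691/4997)*(-1446) = -10376049186/4997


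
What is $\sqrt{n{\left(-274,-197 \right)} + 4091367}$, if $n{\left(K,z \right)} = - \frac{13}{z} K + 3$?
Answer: $\frac{2 \sqrt{39695319154}}{197} \approx 2022.7$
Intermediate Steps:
$n{\left(K,z \right)} = 3 - \frac{13 K}{z}$ ($n{\left(K,z \right)} = - \frac{13 K}{z} + 3 = 3 - \frac{13 K}{z}$)
$\sqrt{n{\left(-274,-197 \right)} + 4091367} = \sqrt{\left(3 - - \frac{3562}{-197}\right) + 4091367} = \sqrt{\left(3 - \left(-3562\right) \left(- \frac{1}{197}\right)\right) + 4091367} = \sqrt{\left(3 - \frac{3562}{197}\right) + 4091367} = \sqrt{- \frac{2971}{197} + 4091367} = \sqrt{\frac{805996328}{197}} = \frac{2 \sqrt{39695319154}}{197}$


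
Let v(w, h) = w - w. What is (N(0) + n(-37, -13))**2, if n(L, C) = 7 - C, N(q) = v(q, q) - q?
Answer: 400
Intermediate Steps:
v(w, h) = 0
N(q) = -q (N(q) = 0 - q = -q)
(N(0) + n(-37, -13))**2 = (-1*0 + (7 - 1*(-13)))**2 = (0 + (7 + 13))**2 = (0 + 20)**2 = 20**2 = 400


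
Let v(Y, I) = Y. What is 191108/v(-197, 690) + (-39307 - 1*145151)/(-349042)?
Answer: -33334190155/34380637 ≈ -969.56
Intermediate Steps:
191108/v(-197, 690) + (-39307 - 1*145151)/(-349042) = 191108/(-197) + (-39307 - 1*145151)/(-349042) = 191108*(-1/197) + (-39307 - 145151)*(-1/349042) = -191108/197 - 184458*(-1/349042) = -191108/197 + 92229/174521 = -33334190155/34380637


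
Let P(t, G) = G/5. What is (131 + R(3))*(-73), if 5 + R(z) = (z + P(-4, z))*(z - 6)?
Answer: -42048/5 ≈ -8409.6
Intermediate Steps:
P(t, G) = G/5 (P(t, G) = G*(⅕) = G/5)
R(z) = -5 + 6*z*(-6 + z)/5 (R(z) = -5 + (z + z/5)*(z - 6) = -5 + (6*z/5)*(-6 + z) = -5 + 6*z*(-6 + z)/5)
(131 + R(3))*(-73) = (131 + (-5 - 36/5*3 + (6/5)*3²))*(-73) = (131 + (-5 - 108/5 + (6/5)*9))*(-73) = (131 + (-5 - 108/5 + 54/5))*(-73) = (131 - 79/5)*(-73) = (576/5)*(-73) = -42048/5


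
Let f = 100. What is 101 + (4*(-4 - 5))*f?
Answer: -3499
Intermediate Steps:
101 + (4*(-4 - 5))*f = 101 + (4*(-4 - 5))*100 = 101 + (4*(-9))*100 = 101 - 36*100 = 101 - 3600 = -3499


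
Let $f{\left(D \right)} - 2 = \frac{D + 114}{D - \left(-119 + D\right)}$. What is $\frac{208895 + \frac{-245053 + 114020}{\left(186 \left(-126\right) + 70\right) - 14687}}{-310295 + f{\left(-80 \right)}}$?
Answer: $- \frac{55644487276}{82652980597} \approx -0.67323$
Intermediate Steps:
$f{\left(D \right)} = \frac{352}{119} + \frac{D}{119}$ ($f{\left(D \right)} = 2 + \frac{D + 114}{D - \left(-119 + D\right)} = 2 + \frac{114 + D}{119} = 2 + \left(114 + D\right) \frac{1}{119} = 2 + \left(\frac{114}{119} + \frac{D}{119}\right) = \frac{352}{119} + \frac{D}{119}$)
$\frac{208895 + \frac{-245053 + 114020}{\left(186 \left(-126\right) + 70\right) - 14687}}{-310295 + f{\left(-80 \right)}} = \frac{208895 + \frac{-245053 + 114020}{\left(186 \left(-126\right) + 70\right) - 14687}}{-310295 + \left(\frac{352}{119} + \frac{1}{119} \left(-80\right)\right)} = \frac{208895 - \frac{131033}{\left(-23436 + 70\right) - 14687}}{-310295 + \left(\frac{352}{119} - \frac{80}{119}\right)} = \frac{208895 - \frac{131033}{-23366 - 14687}}{-310295 + \frac{16}{7}} = \frac{208895 - \frac{131033}{-38053}}{- \frac{2172049}{7}} = \left(208895 - - \frac{131033}{38053}\right) \left(- \frac{7}{2172049}\right) = \left(208895 + \frac{131033}{38053}\right) \left(- \frac{7}{2172049}\right) = \frac{7949212468}{38053} \left(- \frac{7}{2172049}\right) = - \frac{55644487276}{82652980597}$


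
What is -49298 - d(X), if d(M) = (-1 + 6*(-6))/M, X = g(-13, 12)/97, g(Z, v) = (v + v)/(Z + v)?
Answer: -1186741/24 ≈ -49448.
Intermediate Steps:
g(Z, v) = 2*v/(Z + v) (g(Z, v) = (2*v)/(Z + v) = 2*v/(Z + v))
X = -24/97 (X = (2*12/(-13 + 12))/97 = (2*12/(-1))*(1/97) = (2*12*(-1))*(1/97) = -24*1/97 = -24/97 ≈ -0.24742)
d(M) = -37/M (d(M) = (-1 - 36)/M = -37/M)
-49298 - d(X) = -49298 - (-37)/(-24/97) = -49298 - (-37)*(-97)/24 = -49298 - 1*3589/24 = -49298 - 3589/24 = -1186741/24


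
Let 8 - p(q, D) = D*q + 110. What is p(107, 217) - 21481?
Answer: -44802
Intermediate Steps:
p(q, D) = -102 - D*q (p(q, D) = 8 - (D*q + 110) = 8 - (110 + D*q) = 8 + (-110 - D*q) = -102 - D*q)
p(107, 217) - 21481 = (-102 - 1*217*107) - 21481 = (-102 - 23219) - 21481 = -23321 - 21481 = -44802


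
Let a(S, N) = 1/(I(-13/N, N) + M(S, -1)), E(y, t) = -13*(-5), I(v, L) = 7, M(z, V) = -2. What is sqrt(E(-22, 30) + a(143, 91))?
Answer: sqrt(1630)/5 ≈ 8.0746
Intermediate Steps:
E(y, t) = 65
a(S, N) = 1/5 (a(S, N) = 1/(7 - 2) = 1/5)
sqrt(E(-22, 30) + a(143, 91)) = sqrt(65 + 1/5) = sqrt(326/5) = sqrt(1630)/5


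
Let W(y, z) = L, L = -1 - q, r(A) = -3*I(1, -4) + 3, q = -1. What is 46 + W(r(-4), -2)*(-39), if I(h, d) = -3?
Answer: 46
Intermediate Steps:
r(A) = 12 (r(A) = -3*(-3) + 3 = 9 + 3 = 12)
L = 0 (L = -1 - 1*(-1) = -1 + 1 = 0)
W(y, z) = 0
46 + W(r(-4), -2)*(-39) = 46 + 0*(-39) = 46 + 0 = 46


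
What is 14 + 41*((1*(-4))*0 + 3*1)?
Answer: 137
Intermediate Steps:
14 + 41*((1*(-4))*0 + 3*1) = 14 + 41*(-4*0 + 3) = 14 + 41*(0 + 3) = 14 + 41*3 = 14 + 123 = 137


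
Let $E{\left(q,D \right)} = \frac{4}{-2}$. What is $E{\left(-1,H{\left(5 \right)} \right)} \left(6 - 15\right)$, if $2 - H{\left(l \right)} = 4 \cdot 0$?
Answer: $18$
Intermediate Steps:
$H{\left(l \right)} = 2$ ($H{\left(l \right)} = 2 - 4 \cdot 0 = 2 - 0 = 2 + 0 = 2$)
$E{\left(q,D \right)} = -2$ ($E{\left(q,D \right)} = 4 \left(- \frac{1}{2}\right) = -2$)
$E{\left(-1,H{\left(5 \right)} \right)} \left(6 - 15\right) = - 2 \left(6 - 15\right) = \left(-2\right) \left(-9\right) = 18$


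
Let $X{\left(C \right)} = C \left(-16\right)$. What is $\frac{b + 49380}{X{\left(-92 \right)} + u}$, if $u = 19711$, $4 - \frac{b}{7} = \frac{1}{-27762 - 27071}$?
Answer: $\frac{903062957}{387175813} \approx 2.3324$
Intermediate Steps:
$b = \frac{1535331}{54833}$ ($b = 28 - \frac{7}{-27762 - 27071} = 28 - \frac{7}{-54833} = 28 - - \frac{7}{54833} = 28 + \frac{7}{54833} = \frac{1535331}{54833} \approx 28.0$)
$X{\left(C \right)} = - 16 C$
$\frac{b + 49380}{X{\left(-92 \right)} + u} = \frac{\frac{1535331}{54833} + 49380}{\left(-16\right) \left(-92\right) + 19711} = \frac{2709188871}{54833 \left(1472 + 19711\right)} = \frac{2709188871}{54833 \cdot 21183} = \frac{2709188871}{54833} \cdot \frac{1}{21183} = \frac{903062957}{387175813}$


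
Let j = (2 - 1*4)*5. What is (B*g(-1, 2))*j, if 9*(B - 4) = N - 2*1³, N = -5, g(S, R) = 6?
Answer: -580/3 ≈ -193.33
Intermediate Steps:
B = 29/9 (B = 4 + (-5 - 2*1³)/9 = 4 + (-5 - 2*1)/9 = 4 + (-5 - 2)/9 = 4 + (⅑)*(-7) = 4 - 7/9 = 29/9 ≈ 3.2222)
j = -10 (j = (2 - 4)*5 = -2*5 = -10)
(B*g(-1, 2))*j = ((29/9)*6)*(-10) = (58/3)*(-10) = -580/3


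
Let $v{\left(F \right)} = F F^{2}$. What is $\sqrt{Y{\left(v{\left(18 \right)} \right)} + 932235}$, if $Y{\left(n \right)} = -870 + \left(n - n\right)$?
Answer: $3 \sqrt{103485} \approx 965.07$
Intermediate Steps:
$v{\left(F \right)} = F^{3}$
$Y{\left(n \right)} = -870$ ($Y{\left(n \right)} = -870 + 0 = -870$)
$\sqrt{Y{\left(v{\left(18 \right)} \right)} + 932235} = \sqrt{-870 + 932235} = \sqrt{931365} = 3 \sqrt{103485}$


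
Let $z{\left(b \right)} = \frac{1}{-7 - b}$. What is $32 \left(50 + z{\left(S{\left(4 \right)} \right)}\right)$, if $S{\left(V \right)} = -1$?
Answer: $\frac{4784}{3} \approx 1594.7$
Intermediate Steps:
$32 \left(50 + z{\left(S{\left(4 \right)} \right)}\right) = 32 \left(50 - \frac{1}{7 - 1}\right) = 32 \left(50 - \frac{1}{6}\right) = 32 \cdot \frac{299}{6} = \frac{4784}{3}$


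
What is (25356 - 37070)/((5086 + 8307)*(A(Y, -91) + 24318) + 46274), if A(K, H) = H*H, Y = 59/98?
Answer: -11714/436644681 ≈ -2.6827e-5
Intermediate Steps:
Y = 59/98 (Y = 59*(1/98) = 59/98 ≈ 0.60204)
A(K, H) = H**2
(25356 - 37070)/((5086 + 8307)*(A(Y, -91) + 24318) + 46274) = (25356 - 37070)/((5086 + 8307)*((-91)**2 + 24318) + 46274) = -11714/(13393*(8281 + 24318) + 46274) = -11714/(13393*32599 + 46274) = -11714/(436598407 + 46274) = -11714/436644681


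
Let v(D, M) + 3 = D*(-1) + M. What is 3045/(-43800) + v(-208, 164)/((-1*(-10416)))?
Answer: -43207/1267280 ≈ -0.034094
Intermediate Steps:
v(D, M) = -3 + M - D (v(D, M) = -3 + (D*(-1) + M) = -3 + (-D + M) = -3 + (M - D) = -3 + M - D)
3045/(-43800) + v(-208, 164)/((-1*(-10416))) = 3045/(-43800) + (-3 + 164 - 1*(-208))/((-1*(-10416))) = 3045*(-1/43800) + (-3 + 164 + 208)/10416 = -203/2920 + 369*(1/10416) = -203/2920 + 123/3472 = -43207/1267280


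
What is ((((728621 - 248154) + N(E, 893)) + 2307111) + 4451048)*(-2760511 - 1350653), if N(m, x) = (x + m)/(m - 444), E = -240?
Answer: -565424319220669/19 ≈ -2.9759e+13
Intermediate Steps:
N(m, x) = (m + x)/(-444 + m)
((((728621 - 248154) + N(E, 893)) + 2307111) + 4451048)*(-2760511 - 1350653) = ((((728621 - 248154) + (-240 + 893)/(-444 - 240)) + 2307111) + 4451048)*(-2760511 - 1350653) = (((480467 + 653/(-684)) + 2307111) + 4451048)*(-4111164) = (((480467 - 1/684*653) + 2307111) + 4451048)*(-4111164) = (((480467 - 653/684) + 2307111) + 4451048)*(-4111164) = ((328638775/684 + 2307111) + 4451048)*(-4111164) = (1906702699/684 + 4451048)*(-4111164) = (4951219531/684)*(-4111164) = -565424319220669/19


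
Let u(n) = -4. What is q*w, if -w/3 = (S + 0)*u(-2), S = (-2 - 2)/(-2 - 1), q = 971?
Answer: 15536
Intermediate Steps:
S = 4/3 (S = -4/(-3) = -4*(-⅓) = 4/3 ≈ 1.3333)
w = 16 (w = -3*(4/3 + 0)*(-4) = -4*(-4) = -3*(-16/3) = 16)
q*w = 971*16 = 15536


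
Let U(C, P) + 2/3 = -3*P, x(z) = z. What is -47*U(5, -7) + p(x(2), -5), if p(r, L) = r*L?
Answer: -2897/3 ≈ -965.67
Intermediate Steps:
U(C, P) = -2/3 - 3*P
p(r, L) = L*r
-47*U(5, -7) + p(x(2), -5) = -47*(-2/3 - 3*(-7)) - 5*2 = -47*(-2/3 + 21) - 10 = -47*61/3 - 10 = -2867/3 - 10 = -2897/3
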